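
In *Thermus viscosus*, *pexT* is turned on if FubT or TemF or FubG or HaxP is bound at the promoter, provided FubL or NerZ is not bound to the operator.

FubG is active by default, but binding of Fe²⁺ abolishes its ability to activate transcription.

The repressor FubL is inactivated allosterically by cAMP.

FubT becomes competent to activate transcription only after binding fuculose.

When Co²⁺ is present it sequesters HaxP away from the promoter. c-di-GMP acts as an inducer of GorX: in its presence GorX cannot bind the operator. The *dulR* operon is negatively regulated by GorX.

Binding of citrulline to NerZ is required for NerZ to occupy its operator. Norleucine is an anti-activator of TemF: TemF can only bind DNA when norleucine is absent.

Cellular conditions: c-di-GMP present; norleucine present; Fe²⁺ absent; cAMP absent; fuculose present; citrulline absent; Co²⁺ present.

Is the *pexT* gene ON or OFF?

OFF

Fuculose is present, so FubT is active.
cAMP is absent, so FubL is active.
Norleucine is present, so TemF is inactive.
Fe²⁺ is absent, so FubG is active.
Citrulline is absent, so NerZ is inactive.
Co²⁺ is present, so HaxP is inactive.
With repressor FubL bound, *pexT* is not transcribed.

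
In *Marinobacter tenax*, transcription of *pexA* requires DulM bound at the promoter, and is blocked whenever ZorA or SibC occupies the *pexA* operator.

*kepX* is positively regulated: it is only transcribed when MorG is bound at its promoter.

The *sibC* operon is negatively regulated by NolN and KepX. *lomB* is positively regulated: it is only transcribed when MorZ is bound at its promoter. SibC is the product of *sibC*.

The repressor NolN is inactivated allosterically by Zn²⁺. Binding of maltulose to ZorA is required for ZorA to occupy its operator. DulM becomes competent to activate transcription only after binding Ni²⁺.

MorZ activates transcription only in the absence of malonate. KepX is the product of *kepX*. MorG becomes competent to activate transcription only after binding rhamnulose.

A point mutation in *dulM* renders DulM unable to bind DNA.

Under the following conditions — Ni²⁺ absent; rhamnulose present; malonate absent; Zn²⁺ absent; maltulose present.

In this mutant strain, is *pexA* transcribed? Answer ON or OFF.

Maltulose is present, so ZorA is active.
DulM is non-functional in this strain, so it has no effect.
Zn²⁺ is absent, so NolN is active.
Rhamnulose is present, so MorG is active.
No repressor is bound and MorG is active, so *kepX* is transcribed.
So KepX is produced and active.
With repressor NolN bound, *sibC* is not transcribed.
So SibC is not produced.
With repressor ZorA bound, *pexA* is not transcribed.

OFF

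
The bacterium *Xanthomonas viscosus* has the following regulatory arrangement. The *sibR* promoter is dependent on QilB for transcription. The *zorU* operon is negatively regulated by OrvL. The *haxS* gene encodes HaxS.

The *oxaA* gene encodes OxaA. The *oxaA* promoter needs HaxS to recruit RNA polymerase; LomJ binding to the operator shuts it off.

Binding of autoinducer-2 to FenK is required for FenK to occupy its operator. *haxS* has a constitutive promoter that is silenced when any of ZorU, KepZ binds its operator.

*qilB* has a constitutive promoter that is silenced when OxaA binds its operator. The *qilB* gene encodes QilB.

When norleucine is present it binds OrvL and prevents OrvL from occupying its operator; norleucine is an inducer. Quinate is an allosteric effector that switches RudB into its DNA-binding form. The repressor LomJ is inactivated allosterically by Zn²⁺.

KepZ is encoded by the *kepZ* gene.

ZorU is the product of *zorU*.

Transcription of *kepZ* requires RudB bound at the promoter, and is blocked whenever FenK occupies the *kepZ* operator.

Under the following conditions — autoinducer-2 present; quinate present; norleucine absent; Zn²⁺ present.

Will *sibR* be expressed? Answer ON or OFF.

OFF

Norleucine is absent, so OrvL is active.
With repressor OrvL bound, *zorU* is not transcribed.
So ZorU is not produced.
Autoinducer-2 is present, so FenK is active.
Quinate is present, so RudB is active.
With repressor FenK bound, *kepZ* is not transcribed.
So KepZ is not produced.
With no repressor bound, *haxS* is transcribed.
So HaxS is produced and active.
Zn²⁺ is present, so LomJ is inactive.
No repressor is bound and HaxS is active, so *oxaA* is transcribed.
So OxaA is produced and active.
With repressor OxaA bound, *qilB* is not transcribed.
So QilB is not produced.
Required activator QilB is absent, so *sibR* is not transcribed.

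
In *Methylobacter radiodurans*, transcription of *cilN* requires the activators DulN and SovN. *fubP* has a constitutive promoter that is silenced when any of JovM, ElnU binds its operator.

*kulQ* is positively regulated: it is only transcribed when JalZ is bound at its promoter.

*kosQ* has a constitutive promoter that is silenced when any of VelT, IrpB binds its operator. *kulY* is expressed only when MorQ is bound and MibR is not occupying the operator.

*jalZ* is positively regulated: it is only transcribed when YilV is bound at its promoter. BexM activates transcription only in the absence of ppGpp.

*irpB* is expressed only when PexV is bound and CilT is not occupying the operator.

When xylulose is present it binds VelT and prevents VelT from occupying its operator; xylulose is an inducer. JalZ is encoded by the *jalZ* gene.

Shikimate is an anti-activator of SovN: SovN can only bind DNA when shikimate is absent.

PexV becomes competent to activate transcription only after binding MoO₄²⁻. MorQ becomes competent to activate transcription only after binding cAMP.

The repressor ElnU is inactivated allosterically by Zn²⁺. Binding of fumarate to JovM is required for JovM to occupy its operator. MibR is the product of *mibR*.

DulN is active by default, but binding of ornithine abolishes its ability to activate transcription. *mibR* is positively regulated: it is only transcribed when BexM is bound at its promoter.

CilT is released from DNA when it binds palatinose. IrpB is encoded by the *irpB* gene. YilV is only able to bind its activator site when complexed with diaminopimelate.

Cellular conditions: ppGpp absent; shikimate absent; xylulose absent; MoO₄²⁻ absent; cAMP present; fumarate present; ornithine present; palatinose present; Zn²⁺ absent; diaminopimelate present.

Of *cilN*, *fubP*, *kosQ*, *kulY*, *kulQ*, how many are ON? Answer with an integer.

1

Ornithine is present, so DulN is inactive.
Shikimate is absent, so SovN is active.
Required activator DulN is absent, so *cilN* is not transcribed.
→ *cilN* is OFF.
Fumarate is present, so JovM is active.
Zn²⁺ is absent, so ElnU is active.
With repressor JovM bound, *fubP* is not transcribed.
→ *fubP* is OFF.
Xylulose is absent, so VelT is active.
MoO₄²⁻ is absent, so PexV is inactive.
Palatinose is present, so CilT is inactive.
Required activator PexV is absent, so *irpB* is not transcribed.
So IrpB is not produced.
With repressor VelT bound, *kosQ* is not transcribed.
→ *kosQ* is OFF.
ppGpp is absent, so BexM is active.
No repressor is bound and BexM is active, so *mibR* is transcribed.
So MibR is produced and active.
cAMP is present, so MorQ is active.
With repressor MibR bound, *kulY* is not transcribed.
→ *kulY* is OFF.
Diaminopimelate is present, so YilV is active.
No repressor is bound and YilV is active, so *jalZ* is transcribed.
So JalZ is produced and active.
No repressor is bound and JalZ is active, so *kulQ* is transcribed.
→ *kulQ* is ON.
1 of the 5 genes is transcribed.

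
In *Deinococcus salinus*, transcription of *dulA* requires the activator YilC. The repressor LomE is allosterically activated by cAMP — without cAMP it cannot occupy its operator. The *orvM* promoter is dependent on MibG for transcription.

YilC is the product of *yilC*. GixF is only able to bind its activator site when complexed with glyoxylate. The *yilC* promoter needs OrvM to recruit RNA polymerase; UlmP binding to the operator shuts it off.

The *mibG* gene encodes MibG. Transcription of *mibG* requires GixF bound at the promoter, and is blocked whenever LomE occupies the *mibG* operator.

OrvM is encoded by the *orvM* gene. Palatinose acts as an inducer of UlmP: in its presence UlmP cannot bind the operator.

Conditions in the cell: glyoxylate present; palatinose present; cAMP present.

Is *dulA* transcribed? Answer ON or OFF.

cAMP is present, so LomE is active.
Glyoxylate is present, so GixF is active.
With repressor LomE bound, *mibG* is not transcribed.
So MibG is not produced.
Required activator MibG is absent, so *orvM* is not transcribed.
So OrvM is not produced.
Palatinose is present, so UlmP is inactive.
Required activator OrvM is absent, so *yilC* is not transcribed.
So YilC is not produced.
Required activator YilC is absent, so *dulA* is not transcribed.

OFF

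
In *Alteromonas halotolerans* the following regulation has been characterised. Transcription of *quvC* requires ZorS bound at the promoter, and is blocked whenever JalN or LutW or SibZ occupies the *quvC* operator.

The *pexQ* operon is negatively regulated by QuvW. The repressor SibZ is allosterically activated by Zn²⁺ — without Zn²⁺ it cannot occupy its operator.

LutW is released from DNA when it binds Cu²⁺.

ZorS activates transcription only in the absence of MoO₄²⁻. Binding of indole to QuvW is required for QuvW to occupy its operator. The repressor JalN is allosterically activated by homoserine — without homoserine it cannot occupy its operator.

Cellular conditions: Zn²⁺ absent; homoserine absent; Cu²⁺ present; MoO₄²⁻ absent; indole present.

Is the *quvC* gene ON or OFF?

Homoserine is absent, so JalN is inactive.
Cu²⁺ is present, so LutW is inactive.
MoO₄²⁻ is absent, so ZorS is active.
Zn²⁺ is absent, so SibZ is inactive.
No repressor is bound and ZorS is active, so *quvC* is transcribed.

ON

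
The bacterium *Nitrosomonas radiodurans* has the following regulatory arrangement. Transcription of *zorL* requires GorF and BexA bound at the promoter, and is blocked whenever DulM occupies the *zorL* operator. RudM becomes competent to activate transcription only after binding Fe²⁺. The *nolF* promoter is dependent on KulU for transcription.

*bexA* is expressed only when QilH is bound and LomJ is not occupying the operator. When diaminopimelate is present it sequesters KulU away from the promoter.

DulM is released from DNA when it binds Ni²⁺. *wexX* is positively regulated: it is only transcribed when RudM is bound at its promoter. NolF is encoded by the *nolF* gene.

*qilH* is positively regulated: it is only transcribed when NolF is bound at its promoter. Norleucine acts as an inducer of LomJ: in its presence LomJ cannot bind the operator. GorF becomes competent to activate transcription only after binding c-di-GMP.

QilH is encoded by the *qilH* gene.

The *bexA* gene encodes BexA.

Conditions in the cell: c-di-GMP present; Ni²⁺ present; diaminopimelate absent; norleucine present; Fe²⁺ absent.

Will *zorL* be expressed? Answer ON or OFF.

ON

Ni²⁺ is present, so DulM is inactive.
c-di-GMP is present, so GorF is active.
Norleucine is present, so LomJ is inactive.
Diaminopimelate is absent, so KulU is active.
No repressor is bound and KulU is active, so *nolF* is transcribed.
So NolF is produced and active.
No repressor is bound and NolF is active, so *qilH* is transcribed.
So QilH is produced and active.
No repressor is bound and QilH is active, so *bexA* is transcribed.
So BexA is produced and active.
No repressor is bound and GorF and BexA are active, so *zorL* is transcribed.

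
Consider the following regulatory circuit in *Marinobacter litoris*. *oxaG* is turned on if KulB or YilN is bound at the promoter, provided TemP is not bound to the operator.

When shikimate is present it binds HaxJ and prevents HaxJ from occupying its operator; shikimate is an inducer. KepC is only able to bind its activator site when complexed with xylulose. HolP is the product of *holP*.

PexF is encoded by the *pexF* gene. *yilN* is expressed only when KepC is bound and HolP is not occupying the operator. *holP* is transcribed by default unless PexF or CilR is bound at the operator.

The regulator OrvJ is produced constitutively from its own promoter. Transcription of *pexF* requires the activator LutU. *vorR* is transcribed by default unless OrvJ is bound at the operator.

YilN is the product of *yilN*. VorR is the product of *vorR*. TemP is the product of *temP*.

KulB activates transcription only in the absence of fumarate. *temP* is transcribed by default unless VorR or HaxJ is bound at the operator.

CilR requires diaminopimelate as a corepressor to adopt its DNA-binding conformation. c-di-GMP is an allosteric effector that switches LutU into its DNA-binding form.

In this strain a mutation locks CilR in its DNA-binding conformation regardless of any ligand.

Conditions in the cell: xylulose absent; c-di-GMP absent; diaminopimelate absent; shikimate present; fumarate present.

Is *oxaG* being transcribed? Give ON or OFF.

OFF

Fumarate is present, so KulB is inactive.
OrvJ is produced constitutively and is active.
With repressor OrvJ bound, *vorR* is not transcribed.
So VorR is not produced.
Shikimate is present, so HaxJ is inactive.
With no repressor bound, *temP* is transcribed.
So TemP is produced and active.
c-di-GMP is absent, so LutU is inactive.
Required activator LutU is absent, so *pexF* is not transcribed.
So PexF is not produced.
CilR is constitutively active in this strain.
With repressor CilR bound, *holP* is not transcribed.
So HolP is not produced.
Xylulose is absent, so KepC is inactive.
Required activator KepC is absent, so *yilN* is not transcribed.
So YilN is not produced.
With repressor TemP bound, *oxaG* is not transcribed.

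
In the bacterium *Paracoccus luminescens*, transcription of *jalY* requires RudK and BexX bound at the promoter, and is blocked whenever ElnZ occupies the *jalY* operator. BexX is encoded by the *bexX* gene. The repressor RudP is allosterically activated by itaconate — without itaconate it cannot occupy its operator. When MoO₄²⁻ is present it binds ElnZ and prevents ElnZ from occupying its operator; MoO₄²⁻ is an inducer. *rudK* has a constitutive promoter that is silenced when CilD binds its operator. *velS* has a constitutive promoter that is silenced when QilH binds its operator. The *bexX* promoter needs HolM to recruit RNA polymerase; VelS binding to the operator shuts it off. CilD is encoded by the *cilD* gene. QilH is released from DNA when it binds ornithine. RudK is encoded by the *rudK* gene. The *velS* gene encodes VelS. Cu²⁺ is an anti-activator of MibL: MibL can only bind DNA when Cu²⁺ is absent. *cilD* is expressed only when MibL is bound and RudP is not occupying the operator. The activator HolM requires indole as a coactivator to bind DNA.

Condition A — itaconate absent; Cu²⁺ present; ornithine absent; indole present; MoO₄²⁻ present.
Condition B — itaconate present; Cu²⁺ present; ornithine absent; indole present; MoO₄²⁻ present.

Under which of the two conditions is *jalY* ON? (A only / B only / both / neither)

Condition A:
Itaconate is absent, so RudP is inactive.
Cu²⁺ is present, so MibL is inactive.
Required activator MibL is absent, so *cilD* is not transcribed.
So CilD is not produced.
With no repressor bound, *rudK* is transcribed.
So RudK is produced and active.
Ornithine is absent, so QilH is active.
With repressor QilH bound, *velS* is not transcribed.
So VelS is not produced.
Indole is present, so HolM is active.
No repressor is bound and HolM is active, so *bexX* is transcribed.
So BexX is produced and active.
MoO₄²⁻ is present, so ElnZ is inactive.
No repressor is bound and RudK and BexX are active, so *jalY* is transcribed.
→ *jalY* is ON in A.
Condition B:
Itaconate is present, so RudP is active.
Cu²⁺ is present, so MibL is inactive.
With repressor RudP bound, *cilD* is not transcribed.
So CilD is not produced.
With no repressor bound, *rudK* is transcribed.
So RudK is produced and active.
Ornithine is absent, so QilH is active.
With repressor QilH bound, *velS* is not transcribed.
So VelS is not produced.
Indole is present, so HolM is active.
No repressor is bound and HolM is active, so *bexX* is transcribed.
So BexX is produced and active.
MoO₄²⁻ is present, so ElnZ is inactive.
No repressor is bound and RudK and BexX are active, so *jalY* is transcribed.
→ *jalY* is ON in B.

both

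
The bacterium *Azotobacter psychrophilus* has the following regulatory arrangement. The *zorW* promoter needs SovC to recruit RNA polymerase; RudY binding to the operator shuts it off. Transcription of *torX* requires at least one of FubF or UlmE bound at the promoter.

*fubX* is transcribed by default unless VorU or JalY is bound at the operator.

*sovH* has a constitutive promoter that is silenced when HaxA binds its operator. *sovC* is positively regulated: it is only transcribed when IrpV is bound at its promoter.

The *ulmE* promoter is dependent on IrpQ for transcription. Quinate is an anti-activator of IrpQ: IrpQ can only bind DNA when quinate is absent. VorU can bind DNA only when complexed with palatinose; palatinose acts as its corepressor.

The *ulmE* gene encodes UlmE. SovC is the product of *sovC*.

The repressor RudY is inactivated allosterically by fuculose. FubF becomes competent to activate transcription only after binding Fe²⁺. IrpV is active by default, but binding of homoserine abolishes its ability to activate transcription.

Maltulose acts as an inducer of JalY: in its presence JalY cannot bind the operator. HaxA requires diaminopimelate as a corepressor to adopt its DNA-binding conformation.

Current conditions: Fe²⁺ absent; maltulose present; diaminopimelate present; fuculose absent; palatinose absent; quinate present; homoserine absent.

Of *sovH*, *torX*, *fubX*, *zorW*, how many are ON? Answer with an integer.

Diaminopimelate is present, so HaxA is active.
With repressor HaxA bound, *sovH* is not transcribed.
→ *sovH* is OFF.
Fe²⁺ is absent, so FubF is inactive.
Quinate is present, so IrpQ is inactive.
Required activator IrpQ is absent, so *ulmE* is not transcribed.
So UlmE is not produced.
No activator is available at the *torX* promoter, so *torX* is not transcribed.
→ *torX* is OFF.
Palatinose is absent, so VorU is inactive.
Maltulose is present, so JalY is inactive.
With no repressor bound, *fubX* is transcribed.
→ *fubX* is ON.
Fuculose is absent, so RudY is active.
Homoserine is absent, so IrpV is active.
No repressor is bound and IrpV is active, so *sovC* is transcribed.
So SovC is produced and active.
With repressor RudY bound, *zorW* is not transcribed.
→ *zorW* is OFF.
1 of the 4 genes is transcribed.

1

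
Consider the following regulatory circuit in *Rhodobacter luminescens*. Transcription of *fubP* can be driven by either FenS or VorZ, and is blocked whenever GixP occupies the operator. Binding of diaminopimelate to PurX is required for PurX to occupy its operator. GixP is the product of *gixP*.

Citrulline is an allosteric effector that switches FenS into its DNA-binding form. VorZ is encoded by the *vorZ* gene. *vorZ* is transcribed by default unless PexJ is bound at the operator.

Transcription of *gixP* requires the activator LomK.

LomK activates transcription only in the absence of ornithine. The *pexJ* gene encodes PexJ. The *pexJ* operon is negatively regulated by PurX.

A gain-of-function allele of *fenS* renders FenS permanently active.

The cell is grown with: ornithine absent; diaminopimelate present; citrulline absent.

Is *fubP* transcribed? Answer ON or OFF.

OFF

FenS is constitutively active in this strain.
Ornithine is absent, so LomK is active.
No repressor is bound and LomK is active, so *gixP* is transcribed.
So GixP is produced and active.
Diaminopimelate is present, so PurX is active.
With repressor PurX bound, *pexJ* is not transcribed.
So PexJ is not produced.
With no repressor bound, *vorZ* is transcribed.
So VorZ is produced and active.
With repressor GixP bound, *fubP* is not transcribed.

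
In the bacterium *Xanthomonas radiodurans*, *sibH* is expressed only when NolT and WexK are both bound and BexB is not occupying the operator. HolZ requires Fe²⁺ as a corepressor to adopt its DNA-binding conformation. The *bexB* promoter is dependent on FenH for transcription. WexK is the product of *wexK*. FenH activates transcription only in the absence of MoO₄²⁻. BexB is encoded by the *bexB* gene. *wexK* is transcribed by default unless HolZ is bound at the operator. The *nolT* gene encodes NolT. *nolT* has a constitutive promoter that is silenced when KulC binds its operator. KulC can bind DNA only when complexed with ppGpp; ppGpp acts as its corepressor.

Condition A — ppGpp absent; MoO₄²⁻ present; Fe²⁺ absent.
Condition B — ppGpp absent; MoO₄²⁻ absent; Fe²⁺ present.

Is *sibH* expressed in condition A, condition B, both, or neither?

A only

Condition A:
ppGpp is absent, so KulC is inactive.
With no repressor bound, *nolT* is transcribed.
So NolT is produced and active.
MoO₄²⁻ is present, so FenH is inactive.
Required activator FenH is absent, so *bexB* is not transcribed.
So BexB is not produced.
Fe²⁺ is absent, so HolZ is inactive.
With no repressor bound, *wexK* is transcribed.
So WexK is produced and active.
No repressor is bound and NolT and WexK are active, so *sibH* is transcribed.
→ *sibH* is ON in A.
Condition B:
ppGpp is absent, so KulC is inactive.
With no repressor bound, *nolT* is transcribed.
So NolT is produced and active.
MoO₄²⁻ is absent, so FenH is active.
No repressor is bound and FenH is active, so *bexB* is transcribed.
So BexB is produced and active.
Fe²⁺ is present, so HolZ is active.
With repressor HolZ bound, *wexK* is not transcribed.
So WexK is not produced.
With repressor BexB bound, *sibH* is not transcribed.
→ *sibH* is OFF in B.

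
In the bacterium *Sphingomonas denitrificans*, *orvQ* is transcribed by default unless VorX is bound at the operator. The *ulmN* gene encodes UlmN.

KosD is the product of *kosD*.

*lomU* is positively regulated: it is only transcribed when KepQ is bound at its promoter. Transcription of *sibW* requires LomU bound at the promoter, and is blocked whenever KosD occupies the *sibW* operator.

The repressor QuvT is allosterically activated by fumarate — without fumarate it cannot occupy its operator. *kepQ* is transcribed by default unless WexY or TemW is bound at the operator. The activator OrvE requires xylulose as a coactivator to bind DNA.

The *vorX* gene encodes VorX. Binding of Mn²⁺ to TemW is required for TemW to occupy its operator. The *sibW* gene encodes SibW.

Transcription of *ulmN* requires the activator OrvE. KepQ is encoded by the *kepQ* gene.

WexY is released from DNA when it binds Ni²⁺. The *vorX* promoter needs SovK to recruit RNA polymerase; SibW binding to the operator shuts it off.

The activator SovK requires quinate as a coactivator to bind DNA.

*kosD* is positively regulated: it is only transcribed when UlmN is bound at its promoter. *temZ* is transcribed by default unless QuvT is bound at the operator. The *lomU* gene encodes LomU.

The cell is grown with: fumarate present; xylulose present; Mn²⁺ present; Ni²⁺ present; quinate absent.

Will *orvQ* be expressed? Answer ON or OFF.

ON

Ni²⁺ is present, so WexY is inactive.
Mn²⁺ is present, so TemW is active.
With repressor TemW bound, *kepQ* is not transcribed.
So KepQ is not produced.
Required activator KepQ is absent, so *lomU* is not transcribed.
So LomU is not produced.
Xylulose is present, so OrvE is active.
No repressor is bound and OrvE is active, so *ulmN* is transcribed.
So UlmN is produced and active.
No repressor is bound and UlmN is active, so *kosD* is transcribed.
So KosD is produced and active.
With repressor KosD bound, *sibW* is not transcribed.
So SibW is not produced.
Quinate is absent, so SovK is inactive.
Required activator SovK is absent, so *vorX* is not transcribed.
So VorX is not produced.
With no repressor bound, *orvQ* is transcribed.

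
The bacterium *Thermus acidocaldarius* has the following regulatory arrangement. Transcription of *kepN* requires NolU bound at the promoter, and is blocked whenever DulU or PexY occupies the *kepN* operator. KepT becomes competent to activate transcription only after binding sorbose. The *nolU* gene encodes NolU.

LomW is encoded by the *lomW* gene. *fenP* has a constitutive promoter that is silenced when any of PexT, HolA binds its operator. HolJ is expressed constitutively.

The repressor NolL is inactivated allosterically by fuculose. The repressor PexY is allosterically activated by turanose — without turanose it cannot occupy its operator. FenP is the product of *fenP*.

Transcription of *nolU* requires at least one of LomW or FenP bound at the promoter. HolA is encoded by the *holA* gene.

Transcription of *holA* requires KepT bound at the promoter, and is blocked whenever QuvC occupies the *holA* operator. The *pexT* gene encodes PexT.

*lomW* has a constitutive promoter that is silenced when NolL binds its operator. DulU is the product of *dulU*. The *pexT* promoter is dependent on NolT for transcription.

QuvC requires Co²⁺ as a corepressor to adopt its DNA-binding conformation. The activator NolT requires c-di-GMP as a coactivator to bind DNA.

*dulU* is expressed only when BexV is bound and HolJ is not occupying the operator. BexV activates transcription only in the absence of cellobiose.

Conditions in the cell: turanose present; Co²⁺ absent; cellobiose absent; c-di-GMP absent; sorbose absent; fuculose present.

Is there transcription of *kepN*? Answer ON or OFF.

OFF

Cellobiose is absent, so BexV is active.
HolJ is produced constitutively and is active.
With repressor HolJ bound, *dulU* is not transcribed.
So DulU is not produced.
Fuculose is present, so NolL is inactive.
With no repressor bound, *lomW* is transcribed.
So LomW is produced and active.
c-di-GMP is absent, so NolT is inactive.
Required activator NolT is absent, so *pexT* is not transcribed.
So PexT is not produced.
Co²⁺ is absent, so QuvC is inactive.
Sorbose is absent, so KepT is inactive.
Required activator KepT is absent, so *holA* is not transcribed.
So HolA is not produced.
With no repressor bound, *fenP* is transcribed.
So FenP is produced and active.
Activator LomW is present, so *nolU* is transcribed.
So NolU is produced and active.
Turanose is present, so PexY is active.
With repressor PexY bound, *kepN* is not transcribed.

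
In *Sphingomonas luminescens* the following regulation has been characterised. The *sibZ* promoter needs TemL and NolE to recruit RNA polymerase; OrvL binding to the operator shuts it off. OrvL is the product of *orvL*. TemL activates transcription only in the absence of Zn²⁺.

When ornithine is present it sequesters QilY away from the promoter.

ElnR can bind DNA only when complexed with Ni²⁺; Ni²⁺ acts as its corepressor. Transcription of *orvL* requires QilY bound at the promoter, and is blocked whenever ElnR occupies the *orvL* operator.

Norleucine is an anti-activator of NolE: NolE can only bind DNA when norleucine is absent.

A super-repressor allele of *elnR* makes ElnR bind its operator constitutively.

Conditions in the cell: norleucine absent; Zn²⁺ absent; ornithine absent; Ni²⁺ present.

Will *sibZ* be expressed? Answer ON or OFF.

ElnR is constitutively active in this strain.
Ornithine is absent, so QilY is active.
With repressor ElnR bound, *orvL* is not transcribed.
So OrvL is not produced.
Zn²⁺ is absent, so TemL is active.
Norleucine is absent, so NolE is active.
No repressor is bound and TemL and NolE are active, so *sibZ* is transcribed.

ON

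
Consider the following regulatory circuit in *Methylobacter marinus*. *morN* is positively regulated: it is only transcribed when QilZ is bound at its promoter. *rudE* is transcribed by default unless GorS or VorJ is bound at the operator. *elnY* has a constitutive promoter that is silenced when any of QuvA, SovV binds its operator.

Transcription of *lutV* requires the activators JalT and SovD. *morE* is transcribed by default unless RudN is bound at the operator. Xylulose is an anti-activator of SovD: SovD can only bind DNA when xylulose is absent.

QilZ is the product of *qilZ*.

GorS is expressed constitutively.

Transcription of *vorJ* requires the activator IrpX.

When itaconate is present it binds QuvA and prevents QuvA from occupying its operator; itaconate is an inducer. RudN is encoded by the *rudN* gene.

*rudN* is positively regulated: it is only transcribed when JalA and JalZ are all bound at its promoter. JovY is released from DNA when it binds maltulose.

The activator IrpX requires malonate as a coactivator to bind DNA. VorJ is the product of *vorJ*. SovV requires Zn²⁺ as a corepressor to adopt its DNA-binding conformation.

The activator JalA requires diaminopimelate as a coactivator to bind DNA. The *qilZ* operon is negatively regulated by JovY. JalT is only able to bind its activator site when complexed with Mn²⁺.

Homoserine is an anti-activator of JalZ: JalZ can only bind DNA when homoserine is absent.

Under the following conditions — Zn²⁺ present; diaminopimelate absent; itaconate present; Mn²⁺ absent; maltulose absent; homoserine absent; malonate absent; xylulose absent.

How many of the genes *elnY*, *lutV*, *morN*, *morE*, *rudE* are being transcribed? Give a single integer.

1

Itaconate is present, so QuvA is inactive.
Zn²⁺ is present, so SovV is active.
With repressor SovV bound, *elnY* is not transcribed.
→ *elnY* is OFF.
Mn²⁺ is absent, so JalT is inactive.
Xylulose is absent, so SovD is active.
Required activator JalT is absent, so *lutV* is not transcribed.
→ *lutV* is OFF.
Maltulose is absent, so JovY is active.
With repressor JovY bound, *qilZ* is not transcribed.
So QilZ is not produced.
Required activator QilZ is absent, so *morN* is not transcribed.
→ *morN* is OFF.
Diaminopimelate is absent, so JalA is inactive.
Homoserine is absent, so JalZ is active.
Required activator JalA is absent, so *rudN* is not transcribed.
So RudN is not produced.
With no repressor bound, *morE* is transcribed.
→ *morE* is ON.
GorS is produced constitutively and is active.
Malonate is absent, so IrpX is inactive.
Required activator IrpX is absent, so *vorJ* is not transcribed.
So VorJ is not produced.
With repressor GorS bound, *rudE* is not transcribed.
→ *rudE* is OFF.
1 of the 5 genes is transcribed.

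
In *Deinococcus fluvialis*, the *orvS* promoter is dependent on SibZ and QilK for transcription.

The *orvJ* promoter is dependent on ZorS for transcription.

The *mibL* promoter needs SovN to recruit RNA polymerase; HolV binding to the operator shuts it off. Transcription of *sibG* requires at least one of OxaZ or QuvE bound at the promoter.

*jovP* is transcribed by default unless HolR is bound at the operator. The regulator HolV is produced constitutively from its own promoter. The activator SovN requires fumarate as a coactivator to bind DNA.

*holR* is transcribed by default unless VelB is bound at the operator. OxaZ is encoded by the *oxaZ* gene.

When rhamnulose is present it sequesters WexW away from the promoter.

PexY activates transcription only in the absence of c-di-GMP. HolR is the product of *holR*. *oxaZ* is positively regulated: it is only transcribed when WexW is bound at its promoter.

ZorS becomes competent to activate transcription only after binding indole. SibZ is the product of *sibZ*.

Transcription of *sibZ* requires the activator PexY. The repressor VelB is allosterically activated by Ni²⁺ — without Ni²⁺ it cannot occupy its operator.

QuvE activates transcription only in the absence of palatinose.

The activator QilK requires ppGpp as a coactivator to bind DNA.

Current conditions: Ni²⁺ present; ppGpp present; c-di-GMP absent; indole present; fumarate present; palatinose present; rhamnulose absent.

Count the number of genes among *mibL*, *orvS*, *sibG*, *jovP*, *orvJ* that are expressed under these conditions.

4

HolV is produced constitutively and is active.
Fumarate is present, so SovN is active.
With repressor HolV bound, *mibL* is not transcribed.
→ *mibL* is OFF.
c-di-GMP is absent, so PexY is active.
No repressor is bound and PexY is active, so *sibZ* is transcribed.
So SibZ is produced and active.
ppGpp is present, so QilK is active.
No repressor is bound and SibZ and QilK are active, so *orvS* is transcribed.
→ *orvS* is ON.
Rhamnulose is absent, so WexW is active.
No repressor is bound and WexW is active, so *oxaZ* is transcribed.
So OxaZ is produced and active.
Palatinose is present, so QuvE is inactive.
Activator OxaZ is present, so *sibG* is transcribed.
→ *sibG* is ON.
Ni²⁺ is present, so VelB is active.
With repressor VelB bound, *holR* is not transcribed.
So HolR is not produced.
With no repressor bound, *jovP* is transcribed.
→ *jovP* is ON.
Indole is present, so ZorS is active.
No repressor is bound and ZorS is active, so *orvJ* is transcribed.
→ *orvJ* is ON.
4 of the 5 genes are transcribed.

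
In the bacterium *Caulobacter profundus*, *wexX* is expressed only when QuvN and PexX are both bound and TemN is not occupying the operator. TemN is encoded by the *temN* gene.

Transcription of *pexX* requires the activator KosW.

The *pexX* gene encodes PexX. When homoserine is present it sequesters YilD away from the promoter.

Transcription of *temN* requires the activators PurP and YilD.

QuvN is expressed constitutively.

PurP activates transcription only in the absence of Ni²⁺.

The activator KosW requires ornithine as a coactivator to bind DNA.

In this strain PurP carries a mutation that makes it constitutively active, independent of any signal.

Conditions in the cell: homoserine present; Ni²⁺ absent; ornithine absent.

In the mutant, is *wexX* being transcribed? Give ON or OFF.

OFF

QuvN is produced constitutively and is active.
PurP is constitutively active in this strain.
Homoserine is present, so YilD is inactive.
Required activator YilD is absent, so *temN* is not transcribed.
So TemN is not produced.
Ornithine is absent, so KosW is inactive.
Required activator KosW is absent, so *pexX* is not transcribed.
So PexX is not produced.
Required activator PexX is absent, so *wexX* is not transcribed.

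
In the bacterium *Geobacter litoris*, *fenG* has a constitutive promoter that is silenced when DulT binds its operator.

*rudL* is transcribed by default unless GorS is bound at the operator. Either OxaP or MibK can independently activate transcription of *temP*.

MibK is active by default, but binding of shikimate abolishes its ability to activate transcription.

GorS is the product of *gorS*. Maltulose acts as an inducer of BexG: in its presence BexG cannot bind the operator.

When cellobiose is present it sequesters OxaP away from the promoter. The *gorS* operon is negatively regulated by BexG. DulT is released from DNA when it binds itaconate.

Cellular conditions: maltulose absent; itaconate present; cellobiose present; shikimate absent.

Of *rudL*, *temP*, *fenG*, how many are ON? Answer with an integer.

3

Maltulose is absent, so BexG is active.
With repressor BexG bound, *gorS* is not transcribed.
So GorS is not produced.
With no repressor bound, *rudL* is transcribed.
→ *rudL* is ON.
Cellobiose is present, so OxaP is inactive.
Shikimate is absent, so MibK is active.
Activator MibK is present, so *temP* is transcribed.
→ *temP* is ON.
Itaconate is present, so DulT is inactive.
With no repressor bound, *fenG* is transcribed.
→ *fenG* is ON.
3 of the 3 genes are transcribed.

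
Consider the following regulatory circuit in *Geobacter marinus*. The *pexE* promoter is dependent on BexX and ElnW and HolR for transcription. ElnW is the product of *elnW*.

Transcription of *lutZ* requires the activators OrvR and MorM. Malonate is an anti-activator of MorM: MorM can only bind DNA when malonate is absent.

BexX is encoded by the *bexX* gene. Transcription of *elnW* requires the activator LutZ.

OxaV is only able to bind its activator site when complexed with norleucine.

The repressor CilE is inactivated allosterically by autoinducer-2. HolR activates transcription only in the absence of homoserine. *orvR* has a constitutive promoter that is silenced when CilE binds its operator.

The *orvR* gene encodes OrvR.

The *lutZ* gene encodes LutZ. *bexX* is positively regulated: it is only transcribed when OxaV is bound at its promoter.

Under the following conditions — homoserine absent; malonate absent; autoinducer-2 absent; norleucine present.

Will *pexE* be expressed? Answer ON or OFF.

Norleucine is present, so OxaV is active.
No repressor is bound and OxaV is active, so *bexX* is transcribed.
So BexX is produced and active.
Autoinducer-2 is absent, so CilE is active.
With repressor CilE bound, *orvR* is not transcribed.
So OrvR is not produced.
Malonate is absent, so MorM is active.
Required activator OrvR is absent, so *lutZ* is not transcribed.
So LutZ is not produced.
Required activator LutZ is absent, so *elnW* is not transcribed.
So ElnW is not produced.
Homoserine is absent, so HolR is active.
Required activator ElnW is absent, so *pexE* is not transcribed.

OFF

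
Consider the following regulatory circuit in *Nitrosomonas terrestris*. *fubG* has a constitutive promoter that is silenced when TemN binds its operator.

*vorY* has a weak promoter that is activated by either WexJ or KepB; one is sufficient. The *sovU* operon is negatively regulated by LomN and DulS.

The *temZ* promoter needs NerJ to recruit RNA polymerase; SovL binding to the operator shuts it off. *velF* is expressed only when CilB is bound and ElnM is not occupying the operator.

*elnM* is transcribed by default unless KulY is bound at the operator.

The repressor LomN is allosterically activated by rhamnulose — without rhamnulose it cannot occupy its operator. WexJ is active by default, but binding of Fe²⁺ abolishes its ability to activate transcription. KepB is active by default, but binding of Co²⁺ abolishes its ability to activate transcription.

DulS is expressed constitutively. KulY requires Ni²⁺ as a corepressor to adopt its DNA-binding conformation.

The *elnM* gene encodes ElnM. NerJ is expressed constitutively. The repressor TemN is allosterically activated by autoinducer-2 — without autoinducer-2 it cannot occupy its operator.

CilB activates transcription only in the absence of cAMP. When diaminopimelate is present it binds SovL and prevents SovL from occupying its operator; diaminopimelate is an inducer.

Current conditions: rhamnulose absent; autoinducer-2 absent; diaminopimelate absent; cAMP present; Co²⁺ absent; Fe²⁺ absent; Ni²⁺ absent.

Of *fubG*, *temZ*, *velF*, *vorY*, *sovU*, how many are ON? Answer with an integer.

2

Autoinducer-2 is absent, so TemN is inactive.
With no repressor bound, *fubG* is transcribed.
→ *fubG* is ON.
Diaminopimelate is absent, so SovL is active.
NerJ is produced constitutively and is active.
With repressor SovL bound, *temZ* is not transcribed.
→ *temZ* is OFF.
Ni²⁺ is absent, so KulY is inactive.
With no repressor bound, *elnM* is transcribed.
So ElnM is produced and active.
cAMP is present, so CilB is inactive.
With repressor ElnM bound, *velF* is not transcribed.
→ *velF* is OFF.
Fe²⁺ is absent, so WexJ is active.
Co²⁺ is absent, so KepB is active.
Activator WexJ is present, so *vorY* is transcribed.
→ *vorY* is ON.
Rhamnulose is absent, so LomN is inactive.
DulS is produced constitutively and is active.
With repressor DulS bound, *sovU* is not transcribed.
→ *sovU* is OFF.
2 of the 5 genes are transcribed.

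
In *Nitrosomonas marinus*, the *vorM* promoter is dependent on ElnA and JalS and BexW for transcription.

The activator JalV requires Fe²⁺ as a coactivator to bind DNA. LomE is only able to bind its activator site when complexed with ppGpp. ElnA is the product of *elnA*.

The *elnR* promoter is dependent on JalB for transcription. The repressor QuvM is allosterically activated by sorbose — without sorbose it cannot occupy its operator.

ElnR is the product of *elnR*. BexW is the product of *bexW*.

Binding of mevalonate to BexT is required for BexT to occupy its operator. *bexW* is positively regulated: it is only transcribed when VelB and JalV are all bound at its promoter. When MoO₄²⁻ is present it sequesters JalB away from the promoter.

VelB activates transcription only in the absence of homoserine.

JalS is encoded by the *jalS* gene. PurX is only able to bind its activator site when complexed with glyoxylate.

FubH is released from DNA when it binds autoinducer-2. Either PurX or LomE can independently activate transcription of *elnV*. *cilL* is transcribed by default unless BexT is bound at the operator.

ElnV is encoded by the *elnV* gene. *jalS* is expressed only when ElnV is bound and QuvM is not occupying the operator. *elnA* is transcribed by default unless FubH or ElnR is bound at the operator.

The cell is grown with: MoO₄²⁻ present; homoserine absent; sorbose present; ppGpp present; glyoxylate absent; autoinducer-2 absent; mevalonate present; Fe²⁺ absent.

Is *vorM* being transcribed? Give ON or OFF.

OFF

Autoinducer-2 is absent, so FubH is active.
MoO₄²⁻ is present, so JalB is inactive.
Required activator JalB is absent, so *elnR* is not transcribed.
So ElnR is not produced.
With repressor FubH bound, *elnA* is not transcribed.
So ElnA is not produced.
Glyoxylate is absent, so PurX is inactive.
ppGpp is present, so LomE is active.
Activator LomE is present, so *elnV* is transcribed.
So ElnV is produced and active.
Sorbose is present, so QuvM is active.
With repressor QuvM bound, *jalS* is not transcribed.
So JalS is not produced.
Homoserine is absent, so VelB is active.
Fe²⁺ is absent, so JalV is inactive.
Required activator JalV is absent, so *bexW* is not transcribed.
So BexW is not produced.
Required activator ElnA is absent, so *vorM* is not transcribed.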